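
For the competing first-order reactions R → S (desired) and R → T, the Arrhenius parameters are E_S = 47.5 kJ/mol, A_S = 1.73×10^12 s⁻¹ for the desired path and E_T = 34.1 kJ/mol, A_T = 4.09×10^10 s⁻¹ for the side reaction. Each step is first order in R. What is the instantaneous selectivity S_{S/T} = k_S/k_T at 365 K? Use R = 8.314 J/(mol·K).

0.511

With equal orders, S_{S/T} = k_S/k_T = (A_S/A_T)·exp[(E_T−E_S)/(RT)].
(E_T−E_S)/(RT) = (34.1−47.5)×10³/(8.314×365) = -13400/3035 = -4.416.
k_S/k_T = (1.73×10^12/4.09×10^10)·exp(-4.416) = 42.30 × 0.01209 = 0.511.
Since E_S > E_T, raising the temperature improves selectivity toward S.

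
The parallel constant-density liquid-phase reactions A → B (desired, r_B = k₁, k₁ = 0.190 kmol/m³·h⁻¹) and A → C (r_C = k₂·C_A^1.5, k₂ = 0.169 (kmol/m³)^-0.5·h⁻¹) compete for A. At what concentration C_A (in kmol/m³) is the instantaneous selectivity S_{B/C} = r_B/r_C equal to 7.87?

0.273 kmol/m³

S_{B/C} = (k₁/k₂)·C_A^-1.5 ⇒ C_A = (S·k₂/k₁)^(1/(-1.5)).
= (7.87×0.169/0.190)^(-0.6667) = (7.000)^(-0.6667) = 0.273 kmol/m³.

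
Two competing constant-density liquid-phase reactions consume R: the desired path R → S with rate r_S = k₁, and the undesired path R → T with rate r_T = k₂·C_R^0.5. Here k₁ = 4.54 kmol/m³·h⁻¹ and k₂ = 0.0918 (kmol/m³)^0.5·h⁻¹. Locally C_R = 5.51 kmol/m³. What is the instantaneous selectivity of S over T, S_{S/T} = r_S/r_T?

S_{S/T} = r_S/r_T = (k₁)/(k₂·C_R^0.5) = (k₁/k₂)·C_R^-0.5.
= (4.54) / (0.0918×5.510^0.5) = 4.540/0.2155 = 21.1.
The undesired path is higher order in R, so low C_R (CSTR or dilute feed) favours S.

21.1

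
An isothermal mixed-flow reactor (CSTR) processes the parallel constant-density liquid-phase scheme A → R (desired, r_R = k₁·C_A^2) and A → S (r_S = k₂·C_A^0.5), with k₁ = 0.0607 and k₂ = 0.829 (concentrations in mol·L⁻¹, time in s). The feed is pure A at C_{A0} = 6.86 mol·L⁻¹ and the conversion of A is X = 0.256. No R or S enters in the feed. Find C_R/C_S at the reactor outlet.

Exit C_A = C_{A0}(1−X) = 6.86×0.744 = 5.104 mol·L⁻¹.
In a CSTR the entire volume is at exit conditions, so r_R = 0.0607×5.104^2 = 1.581 and r_S = 0.829×5.104^0.5 = 1.873.
Overall selectivity = C_R/C_S = r_Rτ/(r_Sτ) = r_R/r_S = 0.844.

0.844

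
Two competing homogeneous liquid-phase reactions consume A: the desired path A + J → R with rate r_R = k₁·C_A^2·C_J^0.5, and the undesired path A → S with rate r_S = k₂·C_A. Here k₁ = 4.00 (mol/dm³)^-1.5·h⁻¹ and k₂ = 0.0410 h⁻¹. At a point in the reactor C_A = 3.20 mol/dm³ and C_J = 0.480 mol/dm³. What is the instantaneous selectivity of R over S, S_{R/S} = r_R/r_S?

216

S_{R/S} = r_R/r_S = (k₁·C_A^2·C_J^0.5)/(k₂·C_A) = (k₁/k₂)·C_A·C_J^0.5.
= (4.00×3.200^2×0.4800^0.5) / (0.0410×3.200) = 28.38/0.1312 = 216.
Since the desired path is higher order in A, keeping C_A high (PFR or concentrated feed) favours R.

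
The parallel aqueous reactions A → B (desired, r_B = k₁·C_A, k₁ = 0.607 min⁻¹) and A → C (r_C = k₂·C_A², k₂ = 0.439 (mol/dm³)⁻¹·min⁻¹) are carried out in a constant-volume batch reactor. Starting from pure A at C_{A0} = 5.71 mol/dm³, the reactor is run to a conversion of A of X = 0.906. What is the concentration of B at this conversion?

C_A = C_{A0}(1−X) = 0.5367 mol/dm³.
Along a PFR/batch, dC_B/dC_A = −r_B/(r_B+r_C) = −k₁/(k₁+k₂·C_A).
Integrating from C_{A0} to C_A: C_B = (0.607/0.439)·ln[(0.607+0.439·5.71)/(0.607+0.439·0.537)] = 1.383·ln(3.114/0.8426) = 1.807 mol/dm³.

1.81 mol/dm³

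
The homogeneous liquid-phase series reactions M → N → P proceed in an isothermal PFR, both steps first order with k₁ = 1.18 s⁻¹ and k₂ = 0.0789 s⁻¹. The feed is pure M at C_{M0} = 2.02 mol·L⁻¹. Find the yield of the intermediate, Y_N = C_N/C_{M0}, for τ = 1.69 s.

For first-order series with pure M initially, C_N(τ) = k₁C_{M0}/(k₂−k₁)·(e^(−k₁τ) − e^(−k₂τ)).
e^(−k₁τ) = e^(−1.18×1.69) = e^(−1.994) = 0.1361; e^(−k₂τ) = e^(−0.1333) = 0.8752.
C_N = 1.18×2.02/(0.0789−1.18) × (0.1361−0.8752) = (-2.165)×(-0.7390) = 1.600 mol·L⁻¹.
Y_N = C_N/C_{M0} = 1.600/2.02 = 0.792.

0.792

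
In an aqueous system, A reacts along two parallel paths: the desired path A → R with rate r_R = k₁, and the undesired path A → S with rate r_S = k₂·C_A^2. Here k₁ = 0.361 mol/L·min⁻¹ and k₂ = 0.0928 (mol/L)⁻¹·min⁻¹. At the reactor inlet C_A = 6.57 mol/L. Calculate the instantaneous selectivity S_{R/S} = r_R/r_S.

0.0901

S_{R/S} = r_R/r_S = (k₁)/(k₂·C_A^2) = (k₁/k₂)·C_A^-2.
= (0.361) / (0.0928×6.570^2) = 0.3610/4.006 = 0.0901.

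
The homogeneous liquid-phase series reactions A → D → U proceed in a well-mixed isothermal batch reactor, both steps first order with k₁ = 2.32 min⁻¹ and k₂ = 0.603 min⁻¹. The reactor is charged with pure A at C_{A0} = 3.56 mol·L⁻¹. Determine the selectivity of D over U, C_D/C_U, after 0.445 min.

6.01

The intermediate concentration in a first-order A→B→C sequence is C_D = k₁C_{A0}(e^(−k₁t) − e^(−k₂t))/(k₂−k₁).
e^(−k₁t) = e^(−2.32×0.445) = e^(−1.032) = 0.3562; e^(−k₂t) = e^(−0.2683) = 0.7647.
C_D = 2.32×3.56/(0.603−2.32) × (0.3562−0.7647) = (-4.810)×(-0.4085) = 1.965 mol·L⁻¹.
C_A = C_{A0}e^(−k₁t) = 1.268 mol·L⁻¹, so C_U = C_{A0}−C_A−C_D = 0.3271 mol·L⁻¹; C_D/C_U = 6.01.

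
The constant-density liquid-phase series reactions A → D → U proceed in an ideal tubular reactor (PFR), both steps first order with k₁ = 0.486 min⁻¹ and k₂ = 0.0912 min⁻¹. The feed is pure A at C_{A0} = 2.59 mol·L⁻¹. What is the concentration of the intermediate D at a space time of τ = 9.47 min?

For first-order series with pure A initially, C_D(τ) = k₁C_{A0}/(k₂−k₁)·(e^(−k₁τ) − e^(−k₂τ)).
e^(−k₁τ) = e^(−0.486×9.47) = e^(−4.602) = 0.01003; e^(−k₂τ) = e^(−0.8637) = 0.4216.
C_D = 0.486×2.59/(0.0912−0.486) × (0.01003−0.4216) = (-3.188)×(-0.4116) = 1.312 mol·L⁻¹.

1.31 mol·L⁻¹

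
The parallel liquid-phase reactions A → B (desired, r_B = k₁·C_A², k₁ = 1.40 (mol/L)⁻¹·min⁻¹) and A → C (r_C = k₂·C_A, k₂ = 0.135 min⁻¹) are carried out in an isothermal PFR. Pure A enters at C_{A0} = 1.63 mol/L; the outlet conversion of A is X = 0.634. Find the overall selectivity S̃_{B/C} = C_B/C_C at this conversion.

C_A = C_{A0}(1−X) = 0.5966 mol/L.
Along a PFR/batch, dC_C/dC_A = −r_C/(r_B+r_C) = −k₂/(k₂+k₁·C_A).
Integrating from C_{A0} to C_A: C_C = (0.135/1.40)·ln[(0.135+1.40·1.63)/(0.135+1.40·0.597)] = 0.09643·ln(2.417/0.9702) = 0.08802 mol/L.
Then C_B = (C_{A0}−C_A) − C_C = 1.033 − 0.08802 = 0.9454 mol/L.
S̃_{B/C} = C_B/C_C = 0.9454/0.08802 = 10.7.

10.7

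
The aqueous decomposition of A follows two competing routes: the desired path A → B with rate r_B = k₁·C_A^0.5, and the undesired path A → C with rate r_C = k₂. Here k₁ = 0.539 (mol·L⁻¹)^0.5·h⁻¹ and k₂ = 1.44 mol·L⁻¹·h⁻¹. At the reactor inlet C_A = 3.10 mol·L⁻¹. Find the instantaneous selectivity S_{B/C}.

S_{B/C} = r_B/r_C = (k₁·C_A^0.5)/(k₂) = (k₁/k₂)·C_A^0.5.
= (0.539×3.100^0.5) / (1.44) = 0.9490/1.440 = 0.659.
Since the desired path is higher order in A, keeping C_A high (PFR or concentrated feed) favours B.

0.659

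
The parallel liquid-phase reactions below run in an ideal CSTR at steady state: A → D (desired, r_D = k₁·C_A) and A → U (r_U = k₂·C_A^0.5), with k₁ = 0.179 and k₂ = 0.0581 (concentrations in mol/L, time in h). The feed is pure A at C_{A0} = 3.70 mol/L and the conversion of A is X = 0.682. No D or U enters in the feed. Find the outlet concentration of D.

1.94 mol/L

Exit C_A = C_{A0}(1−X) = 3.70×0.318 = 1.177 mol/L.
In a CSTR the entire volume is at exit conditions, so r_D = 0.179×1.177 = 0.2106 and r_U = 0.0581×1.177^0.5 = 0.06302.
Fraction of consumed A going to D: r_D/(r_D+r_U) = 0.7697.
C_D = 0.7697·C_{A0}·X = 0.7697×3.70×0.682 = 1.94 mol/L.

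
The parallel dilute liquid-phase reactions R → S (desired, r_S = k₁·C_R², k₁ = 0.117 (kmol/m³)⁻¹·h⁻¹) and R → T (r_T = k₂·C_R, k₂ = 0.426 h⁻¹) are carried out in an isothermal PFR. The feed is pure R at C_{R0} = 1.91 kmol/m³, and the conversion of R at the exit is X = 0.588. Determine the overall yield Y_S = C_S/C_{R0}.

C_R = C_{R0}(1−X) = 0.7869 kmol/m³.
Along a PFR/batch, dC_T/dC_R = −r_T/(r_S+r_T) = −k₂/(k₂+k₁·C_R).
Integrating from C_{R0} to C_R: C_T = (0.426/0.117)·ln[(0.426+0.117·1.91)/(0.426+0.117·0.787)] = 3.641·ln(0.6495/0.5181) = 0.8230 kmol/m³.
Then C_S = (C_{R0}−C_R) − C_T = 1.123 − 0.8230 = 0.3000 kmol/m³.
Y_S = C_S/C_{R0} = 0.3000/1.91 = 0.157.

0.157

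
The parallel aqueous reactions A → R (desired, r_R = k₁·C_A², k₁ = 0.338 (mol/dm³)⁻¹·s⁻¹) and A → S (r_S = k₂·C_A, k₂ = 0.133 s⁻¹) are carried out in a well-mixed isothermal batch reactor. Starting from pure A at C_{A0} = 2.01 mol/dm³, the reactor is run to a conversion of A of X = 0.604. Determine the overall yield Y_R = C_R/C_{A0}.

C_A = C_{A0}(1−X) = 0.7960 mol/dm³.
Along a PFR/batch, dC_S/dC_A = −r_S/(r_R+r_S) = −k₂/(k₂+k₁·C_A).
Integrating from C_{A0} to C_A: C_S = (0.133/0.338)·ln[(0.133+0.338·2.01)/(0.133+0.338·0.796)] = 0.3935·ln(0.8124/0.4020) = 0.2768 mol/dm³.
Then C_R = (C_{A0}−C_A) − C_S = 1.214 − 0.2768 = 0.9372 mol/dm³.
Y_R = C_R/C_{A0} = 0.9372/2.01 = 0.466.

0.466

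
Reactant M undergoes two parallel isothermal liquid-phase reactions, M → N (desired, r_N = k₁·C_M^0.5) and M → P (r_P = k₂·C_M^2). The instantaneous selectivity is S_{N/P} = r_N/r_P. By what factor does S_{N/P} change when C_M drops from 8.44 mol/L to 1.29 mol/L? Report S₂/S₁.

16.7

S_{N/P} = (k₁/k₂)·C_M^-1.5, so S₂/S₁ = (C_{M,2}/C_{M,1})^-1.5.
= (1.29/8.44)^(-1.5) = (0.1528)^(-1.5) = 16.7.
Selectivity toward N rises as C_M falls — low-concentration operation is favoured.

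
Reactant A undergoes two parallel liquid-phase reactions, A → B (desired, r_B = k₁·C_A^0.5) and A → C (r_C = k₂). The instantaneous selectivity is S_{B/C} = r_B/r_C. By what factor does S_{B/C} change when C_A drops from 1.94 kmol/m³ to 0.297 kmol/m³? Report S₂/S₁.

S_{B/C} = (k₁/k₂)·C_A^0.5, so S₂/S₁ = (C_{A,2}/C_{A,1})^0.5.
= (0.297/1.94)^0.5 = (0.1531)^0.5 = 0.391.
Selectivity toward B falls as C_A falls — high-concentration operation is favoured.

0.391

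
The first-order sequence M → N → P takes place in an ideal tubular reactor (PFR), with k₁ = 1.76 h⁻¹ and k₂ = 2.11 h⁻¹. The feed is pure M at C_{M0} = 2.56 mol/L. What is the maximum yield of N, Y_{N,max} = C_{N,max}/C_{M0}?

Evaluating C_N at τ_opt = ln(k₂/k₁)/(k₂−k₁) gives C_{N,max}/C_{M0} = (k₁/k₂)^[k₂/(k₂−k₁)].
= (1.76/2.11)^(2.11/(2.11−1.76)) = (0.8341)^(6.029) = 0.3351.

0.335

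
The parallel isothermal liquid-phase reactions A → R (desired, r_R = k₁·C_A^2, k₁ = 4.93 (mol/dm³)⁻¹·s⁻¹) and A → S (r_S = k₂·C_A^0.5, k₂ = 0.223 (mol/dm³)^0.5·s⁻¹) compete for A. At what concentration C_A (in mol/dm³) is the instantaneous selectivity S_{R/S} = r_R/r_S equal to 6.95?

0.462 mol/dm³

S_{R/S} = (k₁/k₂)·C_A^1.5 ⇒ C_A = (S·k₂/k₁)^(1/1.5).
= (6.95×0.223/4.93)^(0.6667) = (0.3144)^(0.6667) = 0.462 mol/dm³.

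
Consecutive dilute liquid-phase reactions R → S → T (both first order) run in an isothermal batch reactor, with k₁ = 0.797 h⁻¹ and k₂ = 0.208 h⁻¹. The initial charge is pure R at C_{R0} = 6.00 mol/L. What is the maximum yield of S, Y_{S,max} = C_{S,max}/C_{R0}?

Evaluating C_S at t_opt = ln(k₂/k₁)/(k₂−k₁) gives C_{S,max}/C_{R0} = (k₁/k₂)^[k₂/(k₂−k₁)].
= (0.797/0.208)^(0.208/(0.208−0.797)) = (3.832)^(-0.3531) = 0.6223.

0.622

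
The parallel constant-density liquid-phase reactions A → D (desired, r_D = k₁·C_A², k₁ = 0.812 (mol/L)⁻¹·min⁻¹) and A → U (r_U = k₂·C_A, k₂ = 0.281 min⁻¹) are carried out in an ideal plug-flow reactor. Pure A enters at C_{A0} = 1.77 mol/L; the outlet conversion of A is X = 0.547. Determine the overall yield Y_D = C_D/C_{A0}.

0.427

C_A = C_{A0}(1−X) = 0.8018 mol/L.
Along a PFR/batch, dC_U/dC_A = −r_U/(r_D+r_U) = −k₂/(k₂+k₁·C_A).
Integrating from C_{A0} to C_A: C_U = (0.281/0.812)·ln[(0.281+0.812·1.77)/(0.281+0.812·0.802)] = 0.3461·ln(1.718/0.9321) = 0.2117 mol/L.
Then C_D = (C_{A0}−C_A) − C_U = 0.9682 − 0.2117 = 0.7565 mol/L.
Y_D = C_D/C_{A0} = 0.7565/1.77 = 0.427.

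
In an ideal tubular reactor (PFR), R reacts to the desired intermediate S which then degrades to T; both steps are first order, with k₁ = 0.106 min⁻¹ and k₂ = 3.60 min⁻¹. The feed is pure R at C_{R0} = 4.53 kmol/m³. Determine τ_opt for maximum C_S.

1.01 min

Setting dC_S/dτ = 0 gives τ_opt = ln(k₂/k₁)/(k₂−k₁).
= ln(3.60/0.106)/(3.60−0.106) = ln(33.96)/3.494 = 3.525/3.494 = 1.01 min.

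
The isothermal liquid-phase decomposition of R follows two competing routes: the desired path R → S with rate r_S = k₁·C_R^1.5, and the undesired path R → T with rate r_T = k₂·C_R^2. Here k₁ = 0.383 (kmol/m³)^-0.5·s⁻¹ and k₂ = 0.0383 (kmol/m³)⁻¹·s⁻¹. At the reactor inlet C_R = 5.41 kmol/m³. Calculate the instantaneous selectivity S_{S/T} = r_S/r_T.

S_{S/T} = r_S/r_T = (k₁·C_R^1.5)/(k₂·C_R^2) = (k₁/k₂)·C_R^-0.5.
= (0.383×5.410^1.5) / (0.0383×5.410^2) = 4.819/1.121 = 4.30.

4.30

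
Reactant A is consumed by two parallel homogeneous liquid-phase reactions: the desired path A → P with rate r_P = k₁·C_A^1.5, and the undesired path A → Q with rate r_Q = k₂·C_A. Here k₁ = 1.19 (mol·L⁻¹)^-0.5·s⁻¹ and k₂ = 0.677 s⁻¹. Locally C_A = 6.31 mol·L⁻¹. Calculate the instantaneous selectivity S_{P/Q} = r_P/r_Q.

S_{P/Q} = r_P/r_Q = (k₁·C_A^1.5)/(k₂·C_A) = (k₁/k₂)·C_A^0.5.
= (1.19×6.310^1.5) / (0.677×6.310) = 18.86/4.272 = 4.42.

4.42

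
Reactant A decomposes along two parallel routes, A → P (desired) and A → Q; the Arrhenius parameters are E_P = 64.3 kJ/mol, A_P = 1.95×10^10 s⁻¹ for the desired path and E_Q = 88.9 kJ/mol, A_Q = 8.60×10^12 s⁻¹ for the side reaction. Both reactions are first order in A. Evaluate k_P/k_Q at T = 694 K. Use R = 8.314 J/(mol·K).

Since both paths have the same order in A, the concentration cancels and S_{P/Q} = k_P/k_Q = (A_P/A_Q)·exp[(E_Q−E_P)/(RT)].
(E_Q−E_P)/(RT) = (88.9−64.3)×10³/(8.314×694) = 24600/5770 = 4.263.
k_P/k_Q = (1.95×10^10/8.60×10^12)·exp(4.263) = 0.002267 × 71.06 = 0.161.

0.161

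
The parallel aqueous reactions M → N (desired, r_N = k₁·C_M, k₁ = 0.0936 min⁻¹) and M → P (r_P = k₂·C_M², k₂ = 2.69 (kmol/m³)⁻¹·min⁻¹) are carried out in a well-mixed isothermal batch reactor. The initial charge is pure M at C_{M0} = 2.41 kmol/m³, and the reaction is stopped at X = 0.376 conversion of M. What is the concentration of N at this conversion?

0.0161 kmol/m³

C_M = C_{M0}(1−X) = 1.504 kmol/m³.
Along a PFR/batch, dC_N/dC_M = −r_N/(r_N+r_P) = −k₁/(k₁+k₂·C_M).
Integrating from C_{M0} to C_M: C_N = (0.0936/2.69)·ln[(0.0936+2.69·2.41)/(0.0936+2.69·1.50)] = 0.03480·ln(6.577/4.139) = 0.01611 kmol/m³.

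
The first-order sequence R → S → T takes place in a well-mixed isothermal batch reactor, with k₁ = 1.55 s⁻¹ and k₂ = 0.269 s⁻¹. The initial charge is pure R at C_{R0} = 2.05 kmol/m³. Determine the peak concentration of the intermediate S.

1.42 kmol/m³

Evaluating C_S at t_opt = ln(k₂/k₁)/(k₂−k₁) gives C_{S,max}/C_{R0} = (k₁/k₂)^[k₂/(k₂−k₁)].
= (1.55/0.269)^(0.269/(0.269−1.55)) = (5.762)^(-0.2100) = 0.6923.
C_{S,max} = 0.6923×2.05 = 1.42 kmol/m³.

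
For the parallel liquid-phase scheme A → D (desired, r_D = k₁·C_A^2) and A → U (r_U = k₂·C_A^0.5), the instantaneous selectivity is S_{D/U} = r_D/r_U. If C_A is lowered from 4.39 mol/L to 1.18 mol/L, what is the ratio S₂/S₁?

S_{D/U} = (k₁/k₂)·C_A^1.5, so S₂/S₁ = (C_{A,2}/C_{A,1})^1.5.
= (1.18/4.39)^1.5 = (0.2688)^1.5 = 0.139.

0.139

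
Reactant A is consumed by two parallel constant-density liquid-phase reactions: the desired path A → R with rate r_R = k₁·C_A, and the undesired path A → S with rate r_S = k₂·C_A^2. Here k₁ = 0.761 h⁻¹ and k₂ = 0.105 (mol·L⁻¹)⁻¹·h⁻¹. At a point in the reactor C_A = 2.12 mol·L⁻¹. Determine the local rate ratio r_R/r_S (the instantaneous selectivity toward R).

3.42

S_{R/S} = r_R/r_S = (k₁·C_A)/(k₂·C_A^2) = (k₁/k₂)·C_A⁻¹.
= (0.761×2.120) / (0.105×2.120^2) = 1.613/0.4719 = 3.42.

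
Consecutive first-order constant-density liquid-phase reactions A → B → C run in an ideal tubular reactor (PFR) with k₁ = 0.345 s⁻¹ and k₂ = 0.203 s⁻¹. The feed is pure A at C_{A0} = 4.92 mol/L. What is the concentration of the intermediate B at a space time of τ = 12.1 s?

The intermediate concentration in a first-order A→B→C sequence is C_B = k₁C_{A0}(e^(−k₁τ) − e^(−k₂τ))/(k₂−k₁).
e^(−k₁τ) = e^(−0.345×12.1) = e^(−4.174) = 0.01538; e^(−k₂τ) = e^(−2.456) = 0.08575.
C_B = 0.345×4.92/(0.203−0.345) × (0.01538−0.08575) = (-11.95)×(-0.07037) = 0.8412 mol/L.

0.841 mol/L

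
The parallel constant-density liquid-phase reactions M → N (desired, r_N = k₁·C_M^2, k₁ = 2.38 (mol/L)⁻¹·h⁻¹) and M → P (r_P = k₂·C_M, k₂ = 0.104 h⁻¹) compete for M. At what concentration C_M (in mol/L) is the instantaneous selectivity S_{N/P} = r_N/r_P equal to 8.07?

S_{N/P} = (k₁/k₂)·C_M ⇒ C_M = S·k₂/k₁.
= 8.07×0.104/2.38 = 0.353 mol/L.

0.353 mol/L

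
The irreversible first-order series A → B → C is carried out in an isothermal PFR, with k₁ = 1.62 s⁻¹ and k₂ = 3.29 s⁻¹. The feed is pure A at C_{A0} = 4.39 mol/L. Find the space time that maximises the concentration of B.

For first-order series the maximum of C_B occurs at τ_opt = ln(k₂/k₁)/(k₂−k₁).
= ln(3.29/1.62)/(3.29−1.62) = ln(2.031)/1.670 = 0.7085/1.670 = 0.424 s.

0.424 s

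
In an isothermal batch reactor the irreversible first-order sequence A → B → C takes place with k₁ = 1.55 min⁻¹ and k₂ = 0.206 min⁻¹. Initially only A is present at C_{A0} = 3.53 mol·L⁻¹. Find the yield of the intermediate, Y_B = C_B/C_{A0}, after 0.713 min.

0.614

The intermediate concentration in a first-order A→B→C sequence is C_B = k₁C_{A0}(e^(−k₁t) − e^(−k₂t))/(k₂−k₁).
e^(−k₁t) = e^(−1.55×0.713) = e^(−1.105) = 0.3312; e^(−k₂t) = e^(−0.1469) = 0.8634.
C_B = 1.55×3.53/(0.206−1.55) × (0.3312−0.8634) = (-4.071)×(-0.5322) = 2.167 mol·L⁻¹.
Y_B = C_B/C_{A0} = 2.167/3.53 = 0.614.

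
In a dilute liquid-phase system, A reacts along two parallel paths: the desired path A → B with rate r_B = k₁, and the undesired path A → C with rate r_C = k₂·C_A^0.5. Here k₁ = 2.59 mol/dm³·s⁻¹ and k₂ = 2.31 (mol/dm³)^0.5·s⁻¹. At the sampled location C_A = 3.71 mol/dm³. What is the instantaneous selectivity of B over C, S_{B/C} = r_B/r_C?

0.582

S_{B/C} = r_B/r_C = (k₁)/(k₂·C_A^0.5) = (k₁/k₂)·C_A^-0.5.
= (2.59) / (2.31×3.710^0.5) = 2.590/4.449 = 0.582.
The undesired path is higher order in A, so low C_A (CSTR or dilute feed) favours B.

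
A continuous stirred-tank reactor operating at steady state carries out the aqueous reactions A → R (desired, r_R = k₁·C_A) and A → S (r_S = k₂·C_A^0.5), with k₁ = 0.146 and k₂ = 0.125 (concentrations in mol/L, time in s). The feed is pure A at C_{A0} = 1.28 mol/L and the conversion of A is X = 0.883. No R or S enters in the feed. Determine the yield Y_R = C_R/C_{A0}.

0.275

Exit C_A = C_{A0}(1−X) = 1.28×0.117 = 0.1498 mol/L.
A CSTR operates uniformly at the exit composition, giving r_R = 0.02186 and r_S = 0.04837 (each k·C_A^n at C_A = 0.1498).
Fraction of consumed A going to R: r_R/(r_R+r_S) = 0.3113.
C_R = 0.3113·C_{A0}·X = 0.3113×1.28×0.883 = 0.352 mol/L; Y_R = C_R/C_{A0} = 0.275.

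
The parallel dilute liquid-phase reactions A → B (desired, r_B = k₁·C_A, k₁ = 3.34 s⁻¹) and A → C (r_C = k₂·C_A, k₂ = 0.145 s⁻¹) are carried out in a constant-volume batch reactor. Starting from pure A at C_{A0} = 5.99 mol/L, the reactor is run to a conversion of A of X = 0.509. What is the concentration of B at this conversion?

C_A = C_{A0}(1−X) = 2.941 mol/L.
Both paths are first order in A, so the instantaneous fraction to B is constant: dC_B/d(−C_A) = k₁/(k₁+k₂) = 0.9584.
C_B = 0.9584·(C_{A0}−C_A) = 0.9584×3.049 = 2.92 mol/L.

2.92 mol/L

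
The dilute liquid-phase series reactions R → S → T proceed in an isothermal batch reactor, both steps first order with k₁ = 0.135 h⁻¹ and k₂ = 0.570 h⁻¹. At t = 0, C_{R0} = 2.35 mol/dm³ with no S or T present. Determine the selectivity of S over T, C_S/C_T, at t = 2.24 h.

1.21

Solving the coupled first-order balances gives C_S(t) = [k₁/(k₂−k₁)]·C_{R0}·(e^(−k₁t) − e^(−k₂t)).
e^(−k₁t) = e^(−0.135×2.24) = e^(−0.3024) = 0.7390; e^(−k₂t) = e^(−1.277) = 0.2789.
C_S = 0.135×2.35/(0.570−0.135) × (0.7390−0.2789) = 0.7293×0.4601 = 0.3356 mol/dm³.
C_R = C_{R0}e^(−k₁t) = 1.737 mol/dm³, so C_T = C_{R0}−C_R−C_S = 0.2777 mol/dm³; C_S/C_T = 1.21.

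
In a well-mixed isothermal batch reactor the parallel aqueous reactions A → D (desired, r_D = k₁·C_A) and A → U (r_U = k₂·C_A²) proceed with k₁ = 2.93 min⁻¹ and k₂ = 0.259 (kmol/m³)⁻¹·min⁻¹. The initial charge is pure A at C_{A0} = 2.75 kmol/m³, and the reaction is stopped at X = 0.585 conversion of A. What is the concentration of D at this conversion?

C_A = C_{A0}(1−X) = 1.141 kmol/m³.
Along a PFR/batch, dC_D/dC_A = −r_D/(r_D+r_U) = −k₁/(k₁+k₂·C_A).
Integrating from C_{A0} to C_A: C_D = (2.93/0.259)·ln[(2.93+0.259·2.75)/(2.93+0.259·1.14)] = 11.31·ln(3.642/3.226) = 1.374 kmol/m³.

1.37 kmol/m³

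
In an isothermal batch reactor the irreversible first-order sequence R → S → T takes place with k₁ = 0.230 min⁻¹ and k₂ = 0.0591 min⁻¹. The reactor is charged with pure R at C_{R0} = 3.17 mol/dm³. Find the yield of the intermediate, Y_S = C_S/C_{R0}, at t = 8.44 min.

Solving the coupled first-order balances gives C_S(t) = [k₁/(k₂−k₁)]·C_{R0}·(e^(−k₁t) − e^(−k₂t)).
e^(−k₁t) = e^(−0.230×8.44) = e^(−1.941) = 0.1435; e^(−k₂t) = e^(−0.4988) = 0.6073.
C_S = 0.230×3.17/(0.0591−0.230) × (0.1435−0.6073) = (-4.266)×(-0.4637) = 1.978 mol/dm³.
Y_S = C_S/C_{R0} = 1.978/3.17 = 0.624.

0.624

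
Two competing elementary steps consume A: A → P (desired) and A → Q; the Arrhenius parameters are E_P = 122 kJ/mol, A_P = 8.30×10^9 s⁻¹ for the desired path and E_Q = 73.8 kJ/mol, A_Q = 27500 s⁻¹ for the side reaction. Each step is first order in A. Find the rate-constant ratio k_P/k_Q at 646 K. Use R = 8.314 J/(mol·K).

Since both paths have the same order in A, the concentration cancels and S_{P/Q} = k_P/k_Q = (A_P/A_Q)·exp[(E_Q−E_P)/(RT)].
(E_Q−E_P)/(RT) = (73.8−122)×10³/(8.314×646) = -48200/5371 = -8.974.
k_P/k_Q = (8.30×10^9/27500)·exp(-8.974) = 3.018×10^5 × 1.266×10^-4 = 38.2.

38.2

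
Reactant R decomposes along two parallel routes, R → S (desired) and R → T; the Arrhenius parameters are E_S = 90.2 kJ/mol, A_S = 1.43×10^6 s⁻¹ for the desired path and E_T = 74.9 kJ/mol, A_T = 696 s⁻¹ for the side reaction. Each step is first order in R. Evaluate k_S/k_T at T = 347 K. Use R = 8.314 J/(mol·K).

Since both paths have the same order in R, the concentration cancels and S_{S/T} = k_S/k_T = (A_S/A_T)·exp[(E_T−E_S)/(RT)].
(E_T−E_S)/(RT) = (74.9−90.2)×10³/(8.314×347) = -15300/2885 = -5.303.
k_S/k_T = (1.43×10^6/696)·exp(-5.303) = 2055 × 0.004975 = 10.2.

10.2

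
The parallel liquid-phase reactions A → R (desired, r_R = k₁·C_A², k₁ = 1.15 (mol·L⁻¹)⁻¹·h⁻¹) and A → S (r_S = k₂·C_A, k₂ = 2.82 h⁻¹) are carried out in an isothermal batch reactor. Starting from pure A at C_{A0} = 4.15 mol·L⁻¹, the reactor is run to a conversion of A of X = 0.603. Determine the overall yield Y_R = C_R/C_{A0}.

0.321

C_A = C_{A0}(1−X) = 1.648 mol·L⁻¹.
Along a PFR/batch, dC_S/dC_A = −r_S/(r_R+r_S) = −k₂/(k₂+k₁·C_A).
Integrating from C_{A0} to C_A: C_S = (2.82/1.15)·ln[(2.82+1.15·4.15)/(2.82+1.15·1.65)] = 2.452·ln(7.592/4.715) = 1.168 mol·L⁻¹.
Then C_R = (C_{A0}−C_A) − C_S = 2.502 − 1.168 = 1.334 mol·L⁻¹.
Y_R = C_R/C_{A0} = 1.334/4.15 = 0.321.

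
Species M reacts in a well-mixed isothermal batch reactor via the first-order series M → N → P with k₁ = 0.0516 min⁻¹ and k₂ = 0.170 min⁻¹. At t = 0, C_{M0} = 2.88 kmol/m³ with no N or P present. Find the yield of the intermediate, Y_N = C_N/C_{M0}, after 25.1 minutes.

0.113

Solving the coupled first-order balances gives C_N(t) = [k₁/(k₂−k₁)]·C_{M0}·(e^(−k₁t) − e^(−k₂t)).
e^(−k₁t) = e^(−0.0516×25.1) = e^(−1.295) = 0.2739; e^(−k₂t) = e^(−4.267) = 0.01402.
C_N = 0.0516×2.88/(0.170−0.0516) × (0.2739−0.01402) = 1.255×0.2598 = 0.3261 kmol/m³.
Y_N = C_N/C_{M0} = 0.3261/2.88 = 0.113.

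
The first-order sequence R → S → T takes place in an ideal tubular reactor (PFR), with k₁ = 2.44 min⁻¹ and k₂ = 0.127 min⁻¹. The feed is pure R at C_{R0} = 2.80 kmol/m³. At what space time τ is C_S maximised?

1.28 min

The intermediate peaks when r₁ = r₂, i.e. k₁e^(−k₁τ) = k₂e^(−k₂τ), giving τ_opt = ln(k₂/k₁)/(k₂−k₁).
= ln(0.127/2.44)/(0.127−2.44) = ln(0.05205)/-2.313 = -2.956/-2.313 = 1.28 min.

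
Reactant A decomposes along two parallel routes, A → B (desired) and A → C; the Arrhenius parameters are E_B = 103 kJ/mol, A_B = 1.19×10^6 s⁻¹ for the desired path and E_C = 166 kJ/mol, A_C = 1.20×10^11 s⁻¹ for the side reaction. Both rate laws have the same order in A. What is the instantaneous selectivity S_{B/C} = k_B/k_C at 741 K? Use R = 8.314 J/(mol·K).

Since both paths have the same order in A, the concentration cancels and S_{B/C} = k_B/k_C = (A_B/A_C)·exp[(E_C−E_B)/(RT)].
(E_C−E_B)/(RT) = (166−103)×10³/(8.314×741) = 63000/6161 = 10.23.
k_B/k_C = (1.19×10^6/1.20×10^11)·exp(10.23) = 9.917×10^-6 × 27616 = 0.274.
Since E_B < E_C, lowering the temperature improves selectivity toward B.

0.274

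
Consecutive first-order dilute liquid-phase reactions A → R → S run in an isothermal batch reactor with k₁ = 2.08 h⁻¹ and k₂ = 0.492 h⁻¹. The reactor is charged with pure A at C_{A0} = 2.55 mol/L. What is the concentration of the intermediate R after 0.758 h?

1.61 mol/L

For first-order series with pure A initially, C_R(t) = k₁C_{A0}/(k₂−k₁)·(e^(−k₁t) − e^(−k₂t)).
e^(−k₁t) = e^(−2.08×0.758) = e^(−1.577) = 0.2067; e^(−k₂t) = e^(−0.3729) = 0.6887.
C_R = 2.08×2.55/(0.492−2.08) × (0.2067−0.6887) = (-3.340)×(-0.4820) = 1.610 mol/L.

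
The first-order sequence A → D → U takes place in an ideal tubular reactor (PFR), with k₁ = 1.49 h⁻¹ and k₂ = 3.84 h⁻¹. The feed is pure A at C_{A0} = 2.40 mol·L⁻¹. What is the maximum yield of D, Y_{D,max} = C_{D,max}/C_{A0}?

For a first-order series the maximum intermediate yield is C_{D,max}/C_{A0} = (k₁/k₂)^[k₂/(k₂−k₁)].
= (1.49/3.84)^(3.84/(3.84−1.49)) = (0.3880)^(1.634) = 0.2129.

0.213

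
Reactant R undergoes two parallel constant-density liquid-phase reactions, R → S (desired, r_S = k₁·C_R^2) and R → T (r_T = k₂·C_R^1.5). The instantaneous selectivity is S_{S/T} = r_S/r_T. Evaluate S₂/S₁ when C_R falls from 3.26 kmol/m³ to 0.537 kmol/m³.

S_{S/T} = (k₁/k₂)·C_R^0.5, so S₂/S₁ = (C_{R,2}/C_{R,1})^0.5.
= (0.537/3.26)^0.5 = (0.1647)^0.5 = 0.406.
Selectivity toward S falls as C_R falls — high-concentration operation is favoured.

0.406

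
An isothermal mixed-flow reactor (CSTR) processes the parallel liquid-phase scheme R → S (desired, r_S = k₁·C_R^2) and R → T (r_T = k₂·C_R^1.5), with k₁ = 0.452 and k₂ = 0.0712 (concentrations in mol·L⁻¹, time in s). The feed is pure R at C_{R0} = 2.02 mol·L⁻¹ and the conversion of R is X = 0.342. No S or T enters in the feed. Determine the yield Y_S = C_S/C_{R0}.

Exit C_R = C_{R0}(1−X) = 2.02×0.658 = 1.329 mol·L⁻¹.
A CSTR operates uniformly at the exit composition, giving r_S = 0.7985 and r_T = 0.1091 (each k·C_R^n at C_R = 1.329).
Fraction of consumed R going to S: r_S/(r_S+r_T) = 0.8798.
C_S = 0.8798·C_{R0}·X = 0.8798×2.02×0.342 = 0.608 mol·L⁻¹; Y_S = C_S/C_{R0} = 0.301.

0.301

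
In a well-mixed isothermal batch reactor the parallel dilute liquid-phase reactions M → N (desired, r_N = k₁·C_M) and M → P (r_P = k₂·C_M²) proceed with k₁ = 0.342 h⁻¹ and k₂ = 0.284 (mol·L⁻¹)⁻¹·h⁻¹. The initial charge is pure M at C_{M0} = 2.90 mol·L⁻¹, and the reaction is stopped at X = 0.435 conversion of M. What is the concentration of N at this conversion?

C_M = C_{M0}(1−X) = 1.638 mol·L⁻¹.
Along a PFR/batch, dC_N/dC_M = −r_N/(r_N+r_P) = −k₁/(k₁+k₂·C_M).
Integrating from C_{M0} to C_M: C_N = (0.342/0.284)·ln[(0.342+0.284·2.90)/(0.342+0.284·1.64)] = 1.204·ln(1.166/0.8073) = 0.4423 mol·L⁻¹.

0.442 mol·L⁻¹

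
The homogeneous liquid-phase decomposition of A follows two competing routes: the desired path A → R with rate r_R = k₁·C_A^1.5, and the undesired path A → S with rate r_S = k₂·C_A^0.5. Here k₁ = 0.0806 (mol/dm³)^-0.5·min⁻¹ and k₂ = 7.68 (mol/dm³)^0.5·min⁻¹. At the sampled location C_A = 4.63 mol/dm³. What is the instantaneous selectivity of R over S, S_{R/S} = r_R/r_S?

0.0486

S_{R/S} = r_R/r_S = (k₁·C_A^1.5)/(k₂·C_A^0.5) = (k₁/k₂)·C_A.
= (0.0806×4.630^1.5) / (7.68×4.630^0.5) = 0.8030/16.53 = 0.0486.
Since the desired path is higher order in A, keeping C_A high (PFR or concentrated feed) favours R.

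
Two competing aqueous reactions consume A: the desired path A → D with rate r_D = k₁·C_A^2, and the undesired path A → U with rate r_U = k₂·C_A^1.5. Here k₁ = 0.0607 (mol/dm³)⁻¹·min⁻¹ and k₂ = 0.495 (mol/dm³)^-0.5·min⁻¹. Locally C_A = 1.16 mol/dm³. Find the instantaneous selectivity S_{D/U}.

S_{D/U} = r_D/r_U = (k₁·C_A^2)/(k₂·C_A^1.5) = (k₁/k₂)·C_A^0.5.
= (0.0607×1.160^2) / (0.495×1.160^1.5) = 0.08168/0.6184 = 0.132.

0.132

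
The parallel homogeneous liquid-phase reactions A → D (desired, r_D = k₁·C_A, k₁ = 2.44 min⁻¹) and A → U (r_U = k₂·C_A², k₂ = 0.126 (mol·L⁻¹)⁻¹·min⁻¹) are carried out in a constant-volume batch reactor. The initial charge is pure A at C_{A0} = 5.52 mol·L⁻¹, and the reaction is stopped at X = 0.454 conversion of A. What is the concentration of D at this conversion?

2.06 mol·L⁻¹

C_A = C_{A0}(1−X) = 3.014 mol·L⁻¹.
Along a PFR/batch, dC_D/dC_A = −r_D/(r_D+r_U) = −k₁/(k₁+k₂·C_A).
Integrating from C_{A0} to C_A: C_D = (2.44/0.126)·ln[(2.44+0.126·5.52)/(2.44+0.126·3.01)] = 19.37·ln(3.136/2.820) = 2.056 mol·L⁻¹.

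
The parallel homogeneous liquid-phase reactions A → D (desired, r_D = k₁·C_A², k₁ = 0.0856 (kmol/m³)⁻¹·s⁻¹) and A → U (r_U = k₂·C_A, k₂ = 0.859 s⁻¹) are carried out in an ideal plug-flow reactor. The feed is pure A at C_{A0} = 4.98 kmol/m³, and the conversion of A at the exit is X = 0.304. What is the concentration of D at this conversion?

0.447 kmol/m³

C_A = C_{A0}(1−X) = 3.466 kmol/m³.
Along a PFR/batch, dC_U/dC_A = −r_U/(r_D+r_U) = −k₂/(k₂+k₁·C_A).
Integrating from C_{A0} to C_A: C_U = (0.859/0.0856)·ln[(0.859+0.0856·4.98)/(0.859+0.0856·3.47)] = 10.04·ln(1.285/1.156) = 1.067 kmol/m³.
Then C_D = (C_{A0}−C_A) − C_U = 1.514 − 1.067 = 0.4474 kmol/m³.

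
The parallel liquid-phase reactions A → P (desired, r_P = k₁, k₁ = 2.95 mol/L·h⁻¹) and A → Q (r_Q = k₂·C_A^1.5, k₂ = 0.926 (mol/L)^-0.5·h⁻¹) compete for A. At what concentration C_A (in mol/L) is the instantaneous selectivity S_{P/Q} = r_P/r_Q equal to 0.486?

S_{P/Q} = (k₁/k₂)·C_A^-1.5 ⇒ C_A = (S·k₂/k₁)^(1/(-1.5)).
= (0.486×0.926/2.95)^(-0.6667) = (0.1526)^(-0.6667) = 3.50 mol/L.

3.50 mol/L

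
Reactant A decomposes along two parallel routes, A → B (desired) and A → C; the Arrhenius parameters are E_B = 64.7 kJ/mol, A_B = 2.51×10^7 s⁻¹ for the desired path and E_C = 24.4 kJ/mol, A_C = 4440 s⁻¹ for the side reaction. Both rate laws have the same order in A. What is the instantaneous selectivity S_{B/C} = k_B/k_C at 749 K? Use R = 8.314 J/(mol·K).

8.74

With equal orders, S_{B/C} = k_B/k_C = (A_B/A_C)·exp[(E_C−E_B)/(RT)].
(E_C−E_B)/(RT) = (24.4−64.7)×10³/(8.314×749) = -40300/6227 = -6.472.
k_B/k_C = (2.51×10^7/4440)·exp(-6.472) = 5653 × 0.001547 = 8.74.
Since E_B > E_C, raising the temperature improves selectivity toward B.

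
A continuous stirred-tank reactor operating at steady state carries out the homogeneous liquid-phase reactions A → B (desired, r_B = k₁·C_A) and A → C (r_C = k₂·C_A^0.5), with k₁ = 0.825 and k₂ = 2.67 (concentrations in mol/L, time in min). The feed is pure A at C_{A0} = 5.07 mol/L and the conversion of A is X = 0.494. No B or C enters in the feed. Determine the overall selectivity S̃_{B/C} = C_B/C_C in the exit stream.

Exit C_A = C_{A0}(1−X) = 5.07×0.506 = 2.565 mol/L.
Rates in a CSTR are evaluated at the outlet concentration: r_B = 0.825×2.565 = 2.116, r_C = 2.67×2.565^0.5 = 4.277.
Overall selectivity = C_B/C_C = r_Bτ/(r_Cτ) = r_B/r_C = 0.495.

0.495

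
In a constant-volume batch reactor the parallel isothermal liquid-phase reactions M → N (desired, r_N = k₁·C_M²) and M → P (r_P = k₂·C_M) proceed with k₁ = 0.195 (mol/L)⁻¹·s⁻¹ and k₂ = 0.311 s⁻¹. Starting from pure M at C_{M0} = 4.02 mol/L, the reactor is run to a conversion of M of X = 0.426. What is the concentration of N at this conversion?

C_M = C_{M0}(1−X) = 2.307 mol/L.
Along a PFR/batch, dC_P/dC_M = −r_P/(r_N+r_P) = −k₂/(k₂+k₁·C_M).
Integrating from C_{M0} to C_M: C_P = (0.311/0.195)·ln[(0.311+0.195·4.02)/(0.311+0.195·2.31)] = 1.595·ln(1.095/0.7610) = 0.5803 mol/L.
Then C_N = (C_{M0}−C_M) − C_P = 1.713 − 0.5803 = 1.132 mol/L.

1.13 mol/L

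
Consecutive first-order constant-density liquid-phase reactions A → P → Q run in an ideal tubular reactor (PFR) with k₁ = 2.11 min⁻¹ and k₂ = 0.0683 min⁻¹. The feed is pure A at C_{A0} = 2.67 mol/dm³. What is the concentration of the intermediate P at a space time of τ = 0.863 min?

2.15 mol/dm³

Solving the coupled first-order balances gives C_P(τ) = [k₁/(k₂−k₁)]·C_{A0}·(e^(−k₁τ) − e^(−k₂τ)).
e^(−k₁τ) = e^(−2.11×0.863) = e^(−1.821) = 0.1619; e^(−k₂τ) = e^(−0.05894) = 0.9428.
C_P = 2.11×2.67/(0.0683−2.11) × (0.1619−0.9428) = (-2.759)×(-0.7809) = 2.155 mol/dm³.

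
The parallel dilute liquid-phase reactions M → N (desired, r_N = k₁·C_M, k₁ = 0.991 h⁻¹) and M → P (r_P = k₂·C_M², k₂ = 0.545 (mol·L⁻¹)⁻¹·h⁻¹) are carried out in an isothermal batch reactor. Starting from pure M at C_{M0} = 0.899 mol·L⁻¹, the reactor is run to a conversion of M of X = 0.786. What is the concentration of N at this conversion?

0.548 mol·L⁻¹

C_M = C_{M0}(1−X) = 0.1924 mol·L⁻¹.
Along a PFR/batch, dC_N/dC_M = −r_N/(r_N+r_P) = −k₁/(k₁+k₂·C_M).
Integrating from C_{M0} to C_M: C_N = (0.991/0.545)·ln[(0.991+0.545·0.899)/(0.991+0.545·0.192)] = 1.818·ln(1.481/1.096) = 0.5476 mol·L⁻¹.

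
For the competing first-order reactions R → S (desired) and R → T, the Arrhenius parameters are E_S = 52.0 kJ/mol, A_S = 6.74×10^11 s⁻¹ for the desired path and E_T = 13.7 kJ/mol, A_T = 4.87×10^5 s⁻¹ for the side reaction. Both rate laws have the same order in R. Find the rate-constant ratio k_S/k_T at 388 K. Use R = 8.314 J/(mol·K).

9.66

With equal orders, S_{S/T} = k_S/k_T = (A_S/A_T)·exp[(E_T−E_S)/(RT)].
(E_T−E_S)/(RT) = (13.7−52.0)×10³/(8.314×388) = -38300/3226 = -11.87.
k_S/k_T = (6.74×10^11/4.87×10^5)·exp(-11.87) = 1.384×10^6 × 6.977×10^-6 = 9.66.
Since E_S > E_T, raising the temperature improves selectivity toward S.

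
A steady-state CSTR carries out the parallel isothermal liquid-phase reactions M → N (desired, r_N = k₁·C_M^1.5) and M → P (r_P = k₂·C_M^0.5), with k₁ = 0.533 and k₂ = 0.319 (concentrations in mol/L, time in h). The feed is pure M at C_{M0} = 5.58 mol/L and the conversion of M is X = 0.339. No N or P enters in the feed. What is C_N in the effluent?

1.63 mol/L

Exit C_M = C_{M0}(1−X) = 5.58×0.661 = 3.688 mol/L.
A CSTR operates uniformly at the exit composition, giving r_N = 3.776 and r_P = 0.6126 (each k·C_M^n at C_M = 3.688).
Fraction of consumed M going to N: r_N/(r_N+r_P) = 0.8604.
C_N = 0.8604·C_{M0}·X = 0.8604×5.58×0.339 = 1.63 mol/L.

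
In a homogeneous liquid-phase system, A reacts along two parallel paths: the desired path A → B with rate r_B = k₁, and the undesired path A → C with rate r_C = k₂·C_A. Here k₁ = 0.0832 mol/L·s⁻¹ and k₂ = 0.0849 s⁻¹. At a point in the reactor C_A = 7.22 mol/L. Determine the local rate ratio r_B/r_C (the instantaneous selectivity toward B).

S_{B/C} = r_B/r_C = (k₁)/(k₂·C_A) = (k₁/k₂)·C_A⁻¹.
= (0.0832) / (0.0849×7.220) = 0.08320/0.6130 = 0.136.

0.136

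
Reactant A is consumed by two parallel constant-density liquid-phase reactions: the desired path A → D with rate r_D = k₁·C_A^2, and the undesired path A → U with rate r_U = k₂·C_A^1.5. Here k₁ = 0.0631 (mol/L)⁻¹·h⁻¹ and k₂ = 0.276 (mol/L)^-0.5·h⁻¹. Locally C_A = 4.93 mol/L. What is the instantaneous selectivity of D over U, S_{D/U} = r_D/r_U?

0.508

S_{D/U} = r_D/r_U = (k₁·C_A^2)/(k₂·C_A^1.5) = (k₁/k₂)·C_A^0.5.
= (0.0631×4.930^2) / (0.276×4.930^1.5) = 1.534/3.021 = 0.508.
Since the desired path is higher order in A, keeping C_A high (PFR or concentrated feed) favours D.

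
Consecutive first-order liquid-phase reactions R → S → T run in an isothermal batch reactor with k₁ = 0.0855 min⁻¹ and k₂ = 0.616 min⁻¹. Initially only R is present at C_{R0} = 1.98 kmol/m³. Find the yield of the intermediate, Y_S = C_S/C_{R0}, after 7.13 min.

0.0856

Solving the coupled first-order balances gives C_S(t) = [k₁/(k₂−k₁)]·C_{R0}·(e^(−k₁t) − e^(−k₂t)).
e^(−k₁t) = e^(−0.0855×7.13) = e^(−0.6096) = 0.5436; e^(−k₂t) = e^(−4.392) = 0.01237.
C_S = 0.0855×1.98/(0.616−0.0855) × (0.5436−0.01237) = 0.3191×0.5312 = 0.1695 kmol/m³.
Y_S = C_S/C_{R0} = 0.1695/1.98 = 0.0856.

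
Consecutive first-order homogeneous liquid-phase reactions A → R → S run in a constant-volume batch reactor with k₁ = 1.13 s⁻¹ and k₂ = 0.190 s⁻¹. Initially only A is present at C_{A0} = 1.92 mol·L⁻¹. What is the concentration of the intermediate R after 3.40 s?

The intermediate concentration in a first-order A→B→C sequence is C_R = k₁C_{A0}(e^(−k₁t) − e^(−k₂t))/(k₂−k₁).
e^(−k₁t) = e^(−1.13×3.40) = e^(−3.842) = 0.02145; e^(−k₂t) = e^(−0.6460) = 0.5241.
C_R = 1.13×1.92/(0.190−1.13) × (0.02145−0.5241) = (-2.308)×(-0.5027) = 1.160 mol·L⁻¹.

1.16 mol·L⁻¹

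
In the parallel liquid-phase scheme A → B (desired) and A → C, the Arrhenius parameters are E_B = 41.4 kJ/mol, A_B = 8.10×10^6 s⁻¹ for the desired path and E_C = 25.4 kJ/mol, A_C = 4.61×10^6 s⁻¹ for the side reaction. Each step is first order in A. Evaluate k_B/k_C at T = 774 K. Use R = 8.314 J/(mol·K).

0.146

With equal orders, S_{B/C} = k_B/k_C = (A_B/A_C)·exp[(E_C−E_B)/(RT)].
(E_C−E_B)/(RT) = (25.4−41.4)×10³/(8.314×774) = -16000/6435 = -2.486.
k_B/k_C = (8.10×10^6/4.61×10^6)·exp(-2.486) = 1.757 × 0.08321 = 0.146.
Since E_B > E_C, raising the temperature improves selectivity toward B.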